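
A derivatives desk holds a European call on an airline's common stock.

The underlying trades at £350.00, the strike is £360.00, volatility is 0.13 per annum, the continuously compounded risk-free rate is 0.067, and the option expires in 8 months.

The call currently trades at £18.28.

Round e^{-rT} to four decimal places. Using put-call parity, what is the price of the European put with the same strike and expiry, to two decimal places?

exp(−rT) = exp(−0.067·0.6667) = 0.9563
Put-call parity: C − P = S − K·e^(−rT) = 350 − 360·0.9563 = 350 − 344.2680 = 5.7320
P = C − (C − P) = 18.28 − (5.7320) = 12.5480

£12.55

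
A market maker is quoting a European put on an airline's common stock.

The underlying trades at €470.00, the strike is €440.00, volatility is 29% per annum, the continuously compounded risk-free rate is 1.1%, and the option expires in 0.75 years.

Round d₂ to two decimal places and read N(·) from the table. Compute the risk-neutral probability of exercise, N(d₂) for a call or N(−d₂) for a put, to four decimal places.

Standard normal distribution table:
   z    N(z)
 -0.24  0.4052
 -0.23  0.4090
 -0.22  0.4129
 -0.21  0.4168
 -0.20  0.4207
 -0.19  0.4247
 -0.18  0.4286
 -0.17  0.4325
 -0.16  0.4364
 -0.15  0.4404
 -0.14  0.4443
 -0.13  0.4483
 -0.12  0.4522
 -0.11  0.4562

T = 0.75;  σ√T = 0.2511
d₁ = [ln(470/440) + (0.011 + 0.29²/2)·0.75] / 0.2511 = [0.0660 + 0.0398] / 0.2511 = 0.4210 → 0.42
d₂ = d₁ − σ√T = 0.4210 − 0.2511 = 0.1699 → 0.17
Pr(exercise) under Q = N(−d₂) = N(-0.17) = 0.4325

0.4325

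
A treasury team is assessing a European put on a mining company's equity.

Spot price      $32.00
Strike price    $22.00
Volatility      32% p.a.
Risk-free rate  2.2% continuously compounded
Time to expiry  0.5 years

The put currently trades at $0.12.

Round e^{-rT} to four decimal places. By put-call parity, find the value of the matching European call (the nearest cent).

e^(−rT) = e^(−0.022·0.5) = 0.9891
Put-call parity: C − P = S − K·e^(−rT) = 32 − 22·0.9891 = 32 − 21.7602 = 10.2398
C = P + (C − P) = 0.12 + (10.2398) = 10.3598

$10.36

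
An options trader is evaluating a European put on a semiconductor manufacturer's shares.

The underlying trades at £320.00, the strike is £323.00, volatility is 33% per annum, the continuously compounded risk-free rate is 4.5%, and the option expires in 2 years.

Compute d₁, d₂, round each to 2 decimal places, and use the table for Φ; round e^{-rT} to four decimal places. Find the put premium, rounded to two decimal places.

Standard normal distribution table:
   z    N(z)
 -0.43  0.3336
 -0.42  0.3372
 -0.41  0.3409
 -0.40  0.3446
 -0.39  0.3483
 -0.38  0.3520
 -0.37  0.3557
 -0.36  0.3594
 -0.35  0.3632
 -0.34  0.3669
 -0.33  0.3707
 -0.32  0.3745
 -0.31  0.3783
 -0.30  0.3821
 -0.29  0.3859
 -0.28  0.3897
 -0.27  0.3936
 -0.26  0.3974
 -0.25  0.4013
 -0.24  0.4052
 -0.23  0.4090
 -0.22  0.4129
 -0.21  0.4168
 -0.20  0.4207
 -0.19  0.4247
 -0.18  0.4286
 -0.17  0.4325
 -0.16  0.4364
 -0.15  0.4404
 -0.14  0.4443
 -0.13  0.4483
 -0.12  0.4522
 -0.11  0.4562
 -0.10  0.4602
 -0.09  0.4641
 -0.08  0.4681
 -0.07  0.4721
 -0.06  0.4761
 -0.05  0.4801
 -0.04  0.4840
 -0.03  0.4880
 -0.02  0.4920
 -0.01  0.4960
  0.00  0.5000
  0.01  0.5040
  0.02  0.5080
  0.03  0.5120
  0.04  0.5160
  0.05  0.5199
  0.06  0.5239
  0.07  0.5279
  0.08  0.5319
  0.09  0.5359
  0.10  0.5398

£45.56

T = 2;  σ√T = 0.4667
d₁ = [ln(320/323) + (0.045 + 0.33²/2)·2] / 0.4667 = [-0.0093 + 0.1989] / 0.4667 = 0.4062 which rounds to 0.41
d₂ = d₁ − σ√T = 0.4062 − 0.4667 = -0.0605 which rounds to -0.06
e^(−rT) = e^(−0.045·2) = 0.9139
N(−d₂) = N(0.06) = 0.5239;  N(−d₁) = N(-0.41) = 0.3409
P = 323·0.9139·0.5239 − 320·0.3409 = 154.6499 − 109.0880 = 45.5619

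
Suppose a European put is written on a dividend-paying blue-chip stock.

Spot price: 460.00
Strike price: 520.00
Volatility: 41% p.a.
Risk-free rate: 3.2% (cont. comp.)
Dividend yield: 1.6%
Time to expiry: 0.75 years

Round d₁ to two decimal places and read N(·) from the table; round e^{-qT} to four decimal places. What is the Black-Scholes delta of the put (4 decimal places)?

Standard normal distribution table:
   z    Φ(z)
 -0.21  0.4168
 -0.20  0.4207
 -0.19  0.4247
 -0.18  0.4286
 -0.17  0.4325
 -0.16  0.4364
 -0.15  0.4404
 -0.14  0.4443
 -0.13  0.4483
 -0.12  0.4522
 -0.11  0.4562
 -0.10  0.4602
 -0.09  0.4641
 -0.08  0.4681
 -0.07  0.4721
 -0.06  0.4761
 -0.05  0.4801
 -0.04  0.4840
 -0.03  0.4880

-0.5451

σ√T = 0.41 × 0.8660 = 0.3551
ln(S/K) + (r − q + σ²/2)T = ln(460/520) + (0.032 − 0.016 + 0.41²/2)·0.75 = -0.1226 + 0.0750 = -0.0476
d₁ = -0.0476 / 0.3551 = -0.1340 ≈ -0.13
N(d₁) = N(-0.13) = 0.4483
Δ_put = exp(−qT)·(N(d₁) − 1) = 0.9881·(0.4483 − 1) = -0.5451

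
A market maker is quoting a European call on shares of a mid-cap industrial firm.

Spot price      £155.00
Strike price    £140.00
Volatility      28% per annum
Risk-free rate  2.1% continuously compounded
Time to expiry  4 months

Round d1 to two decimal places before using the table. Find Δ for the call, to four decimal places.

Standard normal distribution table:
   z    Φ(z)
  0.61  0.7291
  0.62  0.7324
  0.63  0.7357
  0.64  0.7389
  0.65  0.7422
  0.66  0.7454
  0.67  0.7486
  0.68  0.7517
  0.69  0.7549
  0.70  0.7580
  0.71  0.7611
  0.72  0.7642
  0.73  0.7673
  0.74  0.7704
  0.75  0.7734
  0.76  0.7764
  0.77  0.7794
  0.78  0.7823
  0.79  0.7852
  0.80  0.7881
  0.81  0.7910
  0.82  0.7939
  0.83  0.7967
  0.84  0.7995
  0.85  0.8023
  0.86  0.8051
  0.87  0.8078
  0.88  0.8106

σ√T = 0.28 × 0.5774 = 0.1617
d₁ = [ln(155/140) + (0.021 + 0.28²/2)·0.3333] / 0.1617 = [0.1018 + 0.0201] / 0.1617 = 0.7537 → 0.75
N(d₁) = N(0.75) = 0.7734
Δ_call = N(d₁) = 0.7734

0.7734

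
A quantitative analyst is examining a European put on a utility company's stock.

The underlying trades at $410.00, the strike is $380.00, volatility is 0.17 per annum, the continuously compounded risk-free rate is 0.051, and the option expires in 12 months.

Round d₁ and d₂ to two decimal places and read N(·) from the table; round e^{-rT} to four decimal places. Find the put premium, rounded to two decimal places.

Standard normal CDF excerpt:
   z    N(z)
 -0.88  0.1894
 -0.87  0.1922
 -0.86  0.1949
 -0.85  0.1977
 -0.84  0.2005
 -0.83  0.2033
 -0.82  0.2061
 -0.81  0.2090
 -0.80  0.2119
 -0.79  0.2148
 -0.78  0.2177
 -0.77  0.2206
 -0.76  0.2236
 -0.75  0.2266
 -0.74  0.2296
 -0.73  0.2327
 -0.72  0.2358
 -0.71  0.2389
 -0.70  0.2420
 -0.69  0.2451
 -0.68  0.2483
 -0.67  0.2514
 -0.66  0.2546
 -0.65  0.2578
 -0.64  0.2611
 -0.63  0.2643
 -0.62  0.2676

$8.59

σ√T = 0.17 × 1.0000 = 0.1700
d₁ = [ln(410/380) + (0.051 + 0.17²/2)·1] / 0.1700 = [0.0760 + 0.0654] / 0.1700 = 0.8320 which rounds to 0.83
d₂ = d₁ − σ√T = 0.8320 − 0.1700 = 0.6620 which rounds to 0.66
e^(−rT) = e^(−0.051·1) = 0.9503
P = 380·0.9503·N(-0.66) − 410·N(-0.83) = 380·0.9503·0.2546 − 410·0.2033 = 91.9396 − 83.3530 = 8.5866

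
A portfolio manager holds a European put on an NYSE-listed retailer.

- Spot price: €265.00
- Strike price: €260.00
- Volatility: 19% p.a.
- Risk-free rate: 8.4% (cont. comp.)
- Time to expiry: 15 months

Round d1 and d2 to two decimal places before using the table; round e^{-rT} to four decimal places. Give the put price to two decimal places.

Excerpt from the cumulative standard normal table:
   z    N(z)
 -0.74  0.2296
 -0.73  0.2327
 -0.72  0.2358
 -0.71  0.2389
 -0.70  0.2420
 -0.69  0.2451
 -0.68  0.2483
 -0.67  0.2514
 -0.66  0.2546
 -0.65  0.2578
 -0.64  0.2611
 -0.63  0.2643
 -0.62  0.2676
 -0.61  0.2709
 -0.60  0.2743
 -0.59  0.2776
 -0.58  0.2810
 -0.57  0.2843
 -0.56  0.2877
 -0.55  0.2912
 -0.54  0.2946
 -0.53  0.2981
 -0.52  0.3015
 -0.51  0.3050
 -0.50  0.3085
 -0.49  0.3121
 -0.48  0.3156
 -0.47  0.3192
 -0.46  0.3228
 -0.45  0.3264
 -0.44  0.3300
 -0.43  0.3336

T = 1.25;  σ√T = 0.2124
ln(S/K) + (r + σ²/2)T = ln(265/260) + (0.084 + 0.19²/2)·1.25 = 0.0190 + 0.1276 = 0.1466
d₁ = 0.1466 / 0.2124 = 0.6902 ⇒ 0.69
d₂ = d₁ − σ√T = 0.6902 − 0.2124 = 0.4777 ⇒ 0.48
exp(−rT) = exp(−0.084·1.25) = 0.9003
N(−d₂) = N(-0.48) = 0.3156;  N(−d₁) = N(-0.69) = 0.2451
P = 260·0.9003·0.3156 − 265·0.2451 = 73.8750 − 64.9515 = 8.9235

€8.92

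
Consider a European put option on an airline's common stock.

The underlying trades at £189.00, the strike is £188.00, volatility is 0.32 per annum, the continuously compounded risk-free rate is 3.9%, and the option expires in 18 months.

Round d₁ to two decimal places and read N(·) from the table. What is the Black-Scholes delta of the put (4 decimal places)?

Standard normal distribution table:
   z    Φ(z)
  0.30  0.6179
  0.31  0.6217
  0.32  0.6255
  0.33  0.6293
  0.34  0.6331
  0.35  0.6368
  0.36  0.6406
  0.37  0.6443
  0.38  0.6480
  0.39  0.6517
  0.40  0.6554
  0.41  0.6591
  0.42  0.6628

T = 1.5;  σ√T = 0.3919
d₁ = [ln(189/188) + (0.039 + 0.32²/2)·1.5] / 0.3919 = [0.0053 + 0.1353] / 0.3919 = 0.3588 → 0.36
N(d₁) = N(0.36) = 0.6406
Δ_put = N(d₁) − 1 = 0.6406 − 1 = -0.3594

-0.3594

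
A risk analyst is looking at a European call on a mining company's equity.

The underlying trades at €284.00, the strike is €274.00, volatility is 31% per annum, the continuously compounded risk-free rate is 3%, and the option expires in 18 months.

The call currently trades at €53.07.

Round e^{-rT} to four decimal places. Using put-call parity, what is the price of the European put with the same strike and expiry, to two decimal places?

exp(−rT) = exp(−0.03·1.5) = 0.9560
Put-call parity: C − P = S − K·e^(−rT) = 284 − 274·0.9560 = 284 − 261.9440 = 22.0560
P = C − (C − P) = 53.07 − (22.0560) = 31.0140

€31.01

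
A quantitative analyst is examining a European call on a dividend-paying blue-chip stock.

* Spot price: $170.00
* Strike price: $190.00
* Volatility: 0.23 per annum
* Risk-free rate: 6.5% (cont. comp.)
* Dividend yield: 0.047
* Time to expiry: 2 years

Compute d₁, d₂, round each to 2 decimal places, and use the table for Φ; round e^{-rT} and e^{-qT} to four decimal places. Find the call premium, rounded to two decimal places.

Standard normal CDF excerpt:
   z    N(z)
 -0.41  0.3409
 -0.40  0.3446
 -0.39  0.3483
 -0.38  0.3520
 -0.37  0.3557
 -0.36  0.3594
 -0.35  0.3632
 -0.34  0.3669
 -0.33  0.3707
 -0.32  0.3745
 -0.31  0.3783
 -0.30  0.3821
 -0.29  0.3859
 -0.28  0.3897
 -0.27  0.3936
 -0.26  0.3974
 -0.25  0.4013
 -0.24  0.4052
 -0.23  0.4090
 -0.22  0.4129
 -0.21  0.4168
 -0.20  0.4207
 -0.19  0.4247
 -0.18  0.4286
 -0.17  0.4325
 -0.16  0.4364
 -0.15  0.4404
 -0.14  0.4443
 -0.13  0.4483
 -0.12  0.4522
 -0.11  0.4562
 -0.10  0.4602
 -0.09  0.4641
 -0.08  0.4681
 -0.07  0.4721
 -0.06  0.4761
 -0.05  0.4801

$14.95

σ√T = 0.23·√2 = 0.3253
d₁ = [ln(170/190) + (0.065 − 0.047 + 0.23²/2)·2] / 0.3253 = [-0.1112 + 0.0889] / 0.3253 = -0.0686 ⇒ -0.07
d₂ = d₁ − σ√T = -0.0686 − 0.3253 = -0.3939 ⇒ -0.39
exp(−qT) = exp(−0.047·2) = 0.9103;  exp(−rT) = exp(−0.065·2) = 0.8781
C = 170·0.9103·N(-0.07) − 190·0.8781·N(-0.39) = 170·0.9103·0.4721 − 190·0.8781·0.3483 = 73.0579 − 58.1100 = 14.9479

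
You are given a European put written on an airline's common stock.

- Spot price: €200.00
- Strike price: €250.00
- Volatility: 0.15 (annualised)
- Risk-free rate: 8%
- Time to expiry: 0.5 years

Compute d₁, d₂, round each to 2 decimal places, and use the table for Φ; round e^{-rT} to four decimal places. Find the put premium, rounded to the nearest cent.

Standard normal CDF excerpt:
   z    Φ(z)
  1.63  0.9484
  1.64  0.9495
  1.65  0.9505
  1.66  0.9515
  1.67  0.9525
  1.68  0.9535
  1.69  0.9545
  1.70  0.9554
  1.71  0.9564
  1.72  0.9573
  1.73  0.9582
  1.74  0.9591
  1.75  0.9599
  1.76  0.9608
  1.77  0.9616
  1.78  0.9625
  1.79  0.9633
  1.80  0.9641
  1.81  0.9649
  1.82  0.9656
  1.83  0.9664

T = 0.5;  σ√T = 0.1061
d₁ = [ln(200/250) + (0.08 + 0.15²/2)·0.5] / 0.1061 = [-0.2231 + 0.0456] / 0.1061 = -1.6737 → -1.67
d₂ = d₁ − σ√T = -1.6737 − 0.1061 = -1.7797 → -1.78
e^(−rT) = e^(−0.08·0.5) = 0.9608
P = 250·0.9608·N(1.78) − 200·N(1.67) = 250·0.9608·0.9625 − 200·0.9525 = 231.1925 − 190.5000 = 40.6925

€40.69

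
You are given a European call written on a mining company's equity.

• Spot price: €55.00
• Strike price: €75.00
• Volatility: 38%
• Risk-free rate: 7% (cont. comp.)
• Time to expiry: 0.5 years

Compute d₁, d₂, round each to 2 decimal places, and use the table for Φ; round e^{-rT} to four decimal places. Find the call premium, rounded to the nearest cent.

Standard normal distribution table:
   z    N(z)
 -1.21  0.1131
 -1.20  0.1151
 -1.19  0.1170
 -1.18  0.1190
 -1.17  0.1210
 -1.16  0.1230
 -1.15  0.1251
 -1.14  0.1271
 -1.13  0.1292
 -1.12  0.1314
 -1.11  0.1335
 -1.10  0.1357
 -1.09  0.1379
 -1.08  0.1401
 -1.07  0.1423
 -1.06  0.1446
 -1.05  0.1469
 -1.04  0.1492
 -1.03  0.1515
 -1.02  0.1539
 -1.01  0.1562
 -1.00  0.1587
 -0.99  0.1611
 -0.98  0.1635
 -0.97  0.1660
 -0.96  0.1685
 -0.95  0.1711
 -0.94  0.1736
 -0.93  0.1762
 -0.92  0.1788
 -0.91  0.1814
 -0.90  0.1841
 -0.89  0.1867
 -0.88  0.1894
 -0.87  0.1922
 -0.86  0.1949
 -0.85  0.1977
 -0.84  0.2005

€1.36

T = 0.5;  σ√T = 0.2687
d₁ = [ln(55/75) + (0.07 + 0.38²/2)·0.5] / 0.2687 = [-0.3102 + 0.0711] / 0.2687 = -0.8897 → -0.89
d₂ = d₁ − σ√T = -0.8897 − 0.2687 = -1.1584 → -1.16
exp(−rT) = exp(−0.07·0.5) = 0.9656
N(d₁) = N(-0.89) = 0.1867;  N(d₂) = N(-1.16) = 0.1230
C = 55·0.1867 − 75·0.9656·0.1230 = 10.2685 − 8.9077 = 1.3608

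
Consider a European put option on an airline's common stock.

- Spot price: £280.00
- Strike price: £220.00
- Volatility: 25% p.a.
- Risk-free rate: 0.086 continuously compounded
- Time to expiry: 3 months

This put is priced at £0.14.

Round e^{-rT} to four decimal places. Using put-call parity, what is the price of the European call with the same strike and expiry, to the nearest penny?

£64.83

exp(−rT) = exp(−0.086·0.25) = 0.9787
Put-call parity: C − P = S − K·e^(−rT) = 280 − 220·0.9787 = 280 − 215.3140 = 64.6860
C = P + (C − P) = 0.14 + (64.6860) = 64.8260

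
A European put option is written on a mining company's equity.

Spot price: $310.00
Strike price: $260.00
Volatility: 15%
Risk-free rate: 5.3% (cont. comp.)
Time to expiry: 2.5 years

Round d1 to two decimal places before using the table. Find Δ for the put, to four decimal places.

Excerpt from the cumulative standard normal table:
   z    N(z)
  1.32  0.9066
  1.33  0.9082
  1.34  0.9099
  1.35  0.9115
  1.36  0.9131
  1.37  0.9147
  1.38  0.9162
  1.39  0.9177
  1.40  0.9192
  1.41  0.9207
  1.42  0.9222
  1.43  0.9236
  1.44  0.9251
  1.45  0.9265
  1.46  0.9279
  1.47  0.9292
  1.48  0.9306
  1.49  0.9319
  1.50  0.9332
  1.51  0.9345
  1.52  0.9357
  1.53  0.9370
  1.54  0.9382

σ√T = 0.15·√2.5 = 0.2372
ln(S/K) + (r + σ²/2)T = ln(310/260) + (0.053 + 0.15²/2)·2.5 = 0.1759 + 0.1606 = 0.3365
d₁ = 0.3365 / 0.2372 = 1.4189 ≈ 1.42
N(d₁) = N(1.42) = 0.9222
Δ_put = N(d₁) − 1 = 0.9222 − 1 = -0.0778

-0.0778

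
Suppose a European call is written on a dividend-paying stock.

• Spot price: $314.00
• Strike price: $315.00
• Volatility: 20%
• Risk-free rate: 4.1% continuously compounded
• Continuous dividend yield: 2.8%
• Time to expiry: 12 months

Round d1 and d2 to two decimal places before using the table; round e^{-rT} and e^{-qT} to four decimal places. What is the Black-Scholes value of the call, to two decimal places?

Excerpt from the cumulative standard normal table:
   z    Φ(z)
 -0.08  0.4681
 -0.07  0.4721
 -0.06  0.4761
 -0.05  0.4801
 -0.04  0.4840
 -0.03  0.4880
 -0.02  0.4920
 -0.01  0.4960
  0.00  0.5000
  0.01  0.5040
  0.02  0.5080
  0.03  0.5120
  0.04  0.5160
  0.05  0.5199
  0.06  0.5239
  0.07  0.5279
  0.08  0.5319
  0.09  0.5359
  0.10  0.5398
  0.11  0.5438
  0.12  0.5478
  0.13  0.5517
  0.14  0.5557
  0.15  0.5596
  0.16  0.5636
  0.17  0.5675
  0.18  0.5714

T = 1;  σ√T = 0.2000
d₁ = [ln(314/315) + (0.041 − 0.028 + ½·0.2²)·1] / (σ√T) = (-0.0032 + 0.0330) / 0.2000 = 0.1491 ⇒ 0.15
d₂ = 0.1491 − 0.2000 = -0.0509 ⇒ -0.05
exp(−qT) = exp(−0.028·1) = 0.9724;  exp(−rT) = exp(−0.041·1) = 0.9598
C = 314·0.9724·N(0.15) − 315·0.9598·N(-0.05) = 314·0.9724·0.5596 − 315·0.9598·0.4801 = 170.8647 − 145.1520 = 25.7127

$25.71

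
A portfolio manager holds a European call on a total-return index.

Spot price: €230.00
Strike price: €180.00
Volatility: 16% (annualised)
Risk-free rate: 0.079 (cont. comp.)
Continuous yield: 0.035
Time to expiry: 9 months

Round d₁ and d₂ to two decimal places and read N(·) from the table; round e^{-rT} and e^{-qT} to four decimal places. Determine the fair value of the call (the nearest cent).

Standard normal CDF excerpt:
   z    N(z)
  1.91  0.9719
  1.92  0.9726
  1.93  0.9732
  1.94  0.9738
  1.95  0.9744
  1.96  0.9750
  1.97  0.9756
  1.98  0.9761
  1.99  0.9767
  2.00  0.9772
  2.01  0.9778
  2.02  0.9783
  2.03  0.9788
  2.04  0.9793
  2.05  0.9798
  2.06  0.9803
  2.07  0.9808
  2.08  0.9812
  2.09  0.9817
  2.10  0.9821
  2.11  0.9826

€54.63

σ√T = 0.16·√0.75 = 0.1386
d₁ = [ln(230/180) + (0.079 − 0.035 + 0.16²/2)·0.75] / 0.1386 = [0.2451 + 0.0426] / 0.1386 = 2.0765 → 2.08
d₂ = d₁ − σ√T = 2.0765 − 0.1386 = 1.9379 → 1.94
exp(−qT) = exp(−0.035·0.75) = 0.9741;  exp(−rT) = exp(−0.079·0.75) = 0.9425
C = 230·0.9741·N(2.08) − 180·0.9425·N(1.94) = 230·0.9741·0.9812 − 180·0.9425·0.9738 = 219.8310 − 165.2052 = 54.6258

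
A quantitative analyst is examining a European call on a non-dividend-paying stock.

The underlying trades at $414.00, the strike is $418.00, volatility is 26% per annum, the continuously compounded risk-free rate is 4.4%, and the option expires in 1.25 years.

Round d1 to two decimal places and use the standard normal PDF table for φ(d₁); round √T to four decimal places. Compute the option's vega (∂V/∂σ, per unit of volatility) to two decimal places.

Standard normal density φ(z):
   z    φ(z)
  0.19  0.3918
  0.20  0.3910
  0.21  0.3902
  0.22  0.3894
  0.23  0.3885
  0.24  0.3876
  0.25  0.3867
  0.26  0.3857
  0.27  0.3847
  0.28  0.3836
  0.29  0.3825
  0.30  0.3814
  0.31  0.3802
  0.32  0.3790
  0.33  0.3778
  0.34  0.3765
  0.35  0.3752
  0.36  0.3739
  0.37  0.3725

176.53

T = 1.25;  σ√T = 0.2907
d₁ = [ln(414/418) + (0.044 + ½·0.26²)·1.25] / (σ√T) = (-0.0096 + 0.0973) / 0.2907 = 0.3015 → 0.30
√T = √1.25 = 1.1180
φ(d₁) = φ(0.30) = 0.3814
vega = S·φ(d₁)·√T = 414·0.3814·1.1180 = 176.5318
(Vega is the same for a European call and put with the same parameters.)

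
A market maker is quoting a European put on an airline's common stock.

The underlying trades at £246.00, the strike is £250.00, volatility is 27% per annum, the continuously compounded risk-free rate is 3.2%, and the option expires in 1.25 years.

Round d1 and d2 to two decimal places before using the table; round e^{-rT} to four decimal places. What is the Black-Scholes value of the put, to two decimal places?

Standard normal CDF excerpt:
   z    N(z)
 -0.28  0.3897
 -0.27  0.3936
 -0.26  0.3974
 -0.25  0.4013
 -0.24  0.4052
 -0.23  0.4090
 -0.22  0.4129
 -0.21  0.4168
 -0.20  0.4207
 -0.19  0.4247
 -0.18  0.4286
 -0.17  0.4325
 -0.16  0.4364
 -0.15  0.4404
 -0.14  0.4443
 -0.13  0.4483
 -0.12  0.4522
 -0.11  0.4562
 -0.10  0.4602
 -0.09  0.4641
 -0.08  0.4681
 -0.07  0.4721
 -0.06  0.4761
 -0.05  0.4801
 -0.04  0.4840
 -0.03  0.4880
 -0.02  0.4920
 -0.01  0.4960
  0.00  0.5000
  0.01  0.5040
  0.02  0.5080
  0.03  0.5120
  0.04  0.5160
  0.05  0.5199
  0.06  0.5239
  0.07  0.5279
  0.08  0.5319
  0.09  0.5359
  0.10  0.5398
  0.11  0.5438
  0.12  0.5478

£26.19

T = 1.25;  σ√T = 0.3019
d₁ = [ln(246/250) + (0.032 + 0.27²/2)·1.25] / 0.3019 = [-0.0161 + 0.0856] / 0.3019 = 0.2300 → 0.23
d₂ = d₁ − σ√T = 0.2300 − 0.3019 = -0.0719 → -0.07
e^(−rT) = e^(−0.032·1.25) = 0.9608
P = 250·0.9608·N(0.07) − 246·N(-0.23) = 250·0.9608·0.5279 − 246·0.4090 = 126.8016 − 100.6140 = 26.1876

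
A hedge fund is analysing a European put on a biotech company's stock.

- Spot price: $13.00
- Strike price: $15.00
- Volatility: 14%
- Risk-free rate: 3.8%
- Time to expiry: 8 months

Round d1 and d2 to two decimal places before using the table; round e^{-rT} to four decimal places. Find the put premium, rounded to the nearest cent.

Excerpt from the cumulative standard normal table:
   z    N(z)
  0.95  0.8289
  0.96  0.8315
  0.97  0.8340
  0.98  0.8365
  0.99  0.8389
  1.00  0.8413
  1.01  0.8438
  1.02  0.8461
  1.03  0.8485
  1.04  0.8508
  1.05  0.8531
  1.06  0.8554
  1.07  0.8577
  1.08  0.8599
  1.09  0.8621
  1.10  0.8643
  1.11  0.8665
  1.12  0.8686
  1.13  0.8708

$1.77

σ√T = 0.14·√0.6667 = 0.1143
d₁ = [ln(13/15) + (0.038 + 0.14²/2)·0.6667] / 0.1143 = [-0.1431 + 0.0319] / 0.1143 = -0.9731 which rounds to -0.97
d₂ = d₁ − σ√T = -0.9731 − 0.1143 = -1.0874 which rounds to -1.09
e^(−rT) = e^(−0.038·0.6667) = 0.9750
N(−d₂) = N(1.09) = 0.8621;  N(−d₁) = N(0.97) = 0.8340
P = 15·0.9750·0.8621 − 13·0.8340 = 12.6082 − 10.8420 = 1.7662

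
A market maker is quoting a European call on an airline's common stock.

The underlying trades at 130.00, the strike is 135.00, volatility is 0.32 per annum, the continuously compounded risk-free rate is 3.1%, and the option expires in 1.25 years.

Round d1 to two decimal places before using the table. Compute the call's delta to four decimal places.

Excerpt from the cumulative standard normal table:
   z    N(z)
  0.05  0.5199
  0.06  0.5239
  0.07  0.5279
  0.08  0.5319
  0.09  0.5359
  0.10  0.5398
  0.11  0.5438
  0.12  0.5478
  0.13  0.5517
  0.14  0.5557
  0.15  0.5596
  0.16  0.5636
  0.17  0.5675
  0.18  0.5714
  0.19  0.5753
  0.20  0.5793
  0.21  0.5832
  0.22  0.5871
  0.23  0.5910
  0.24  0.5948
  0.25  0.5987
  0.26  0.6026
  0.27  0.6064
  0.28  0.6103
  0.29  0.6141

T = 1.25;  σ√T = 0.3578
d₁ = [ln(130/135) + (0.031 + ½·0.32²)·1.25] / (σ√T) = (-0.0377 + 0.1027) / 0.3578 = 0.1817 → 0.18
N(d₁) = N(0.18) = 0.5714
Δ_call = N(d₁) = 0.5714

0.5714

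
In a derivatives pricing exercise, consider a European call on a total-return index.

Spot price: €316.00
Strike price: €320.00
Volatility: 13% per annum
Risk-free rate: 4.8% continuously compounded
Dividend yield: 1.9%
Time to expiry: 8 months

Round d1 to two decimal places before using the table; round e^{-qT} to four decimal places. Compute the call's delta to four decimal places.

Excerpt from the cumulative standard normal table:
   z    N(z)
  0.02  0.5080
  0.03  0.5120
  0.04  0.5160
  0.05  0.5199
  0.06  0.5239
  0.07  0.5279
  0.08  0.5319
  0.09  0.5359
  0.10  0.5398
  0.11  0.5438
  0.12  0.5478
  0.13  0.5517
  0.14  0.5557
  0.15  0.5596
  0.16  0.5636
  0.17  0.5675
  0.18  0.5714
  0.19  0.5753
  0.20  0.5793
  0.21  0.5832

σ√T = 0.13 × 0.8165 = 0.1061
d₁ = [ln(316/320) + (0.048 − 0.019 + 0.13²/2)·0.6667] / 0.1061 = [-0.0126 + 0.0250] / 0.1061 = 0.1167 which rounds to 0.12
N(d₁) = N(0.12) = 0.5478
Δ_call = exp(−qT)·N(d₁) = 0.9874·0.5478 = 0.5409

0.5409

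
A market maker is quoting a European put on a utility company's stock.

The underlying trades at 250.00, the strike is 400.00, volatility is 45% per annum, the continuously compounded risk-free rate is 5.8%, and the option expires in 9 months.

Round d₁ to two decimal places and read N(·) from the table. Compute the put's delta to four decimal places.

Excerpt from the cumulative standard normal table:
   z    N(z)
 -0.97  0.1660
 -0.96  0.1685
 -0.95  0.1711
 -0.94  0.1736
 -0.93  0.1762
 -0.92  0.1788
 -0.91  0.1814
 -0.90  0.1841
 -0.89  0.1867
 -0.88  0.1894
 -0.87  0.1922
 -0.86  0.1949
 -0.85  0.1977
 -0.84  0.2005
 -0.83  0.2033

-0.8159

σ√T = 0.45·√0.75 = 0.3897
d₁ = [ln(250/400) + (0.058 + 0.45²/2)·0.75] / 0.3897 = [-0.4700 + 0.1194] / 0.3897 = -0.8996 which rounds to -0.90
N(d₁) = N(-0.90) = 0.1841
Δ_put = N(d₁) − 1 = 0.1841 − 1 = -0.8159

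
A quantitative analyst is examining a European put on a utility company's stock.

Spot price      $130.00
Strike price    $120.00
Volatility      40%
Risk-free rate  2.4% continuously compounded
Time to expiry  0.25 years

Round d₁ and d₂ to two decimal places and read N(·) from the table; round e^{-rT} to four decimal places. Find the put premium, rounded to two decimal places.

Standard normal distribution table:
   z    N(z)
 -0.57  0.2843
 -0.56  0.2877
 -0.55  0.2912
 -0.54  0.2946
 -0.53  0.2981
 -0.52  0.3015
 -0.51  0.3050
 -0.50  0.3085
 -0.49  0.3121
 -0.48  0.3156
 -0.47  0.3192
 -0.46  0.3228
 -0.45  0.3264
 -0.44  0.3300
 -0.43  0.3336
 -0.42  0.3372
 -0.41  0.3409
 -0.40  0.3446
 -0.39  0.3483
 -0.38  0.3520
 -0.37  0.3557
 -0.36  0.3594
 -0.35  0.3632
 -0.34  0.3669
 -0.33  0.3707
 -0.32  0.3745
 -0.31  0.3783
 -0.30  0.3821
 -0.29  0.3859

σ√T = 0.4 × 0.5000 = 0.2000
d₁ = [ln(130/120) + (0.024 + 0.4²/2)·0.25] / 0.2000 = [0.0800 + 0.0260] / 0.2000 = 0.5302 → 0.53
d₂ = d₁ − σ√T = 0.5302 − 0.2000 = 0.3302 → 0.33
e^(−rT) = e^(−0.024·0.25) = 0.9940
P = 120·0.9940·N(-0.33) − 130·N(-0.53) = 120·0.9940·0.3707 − 130·0.2981 = 44.2171 − 38.7530 = 5.4641

$5.46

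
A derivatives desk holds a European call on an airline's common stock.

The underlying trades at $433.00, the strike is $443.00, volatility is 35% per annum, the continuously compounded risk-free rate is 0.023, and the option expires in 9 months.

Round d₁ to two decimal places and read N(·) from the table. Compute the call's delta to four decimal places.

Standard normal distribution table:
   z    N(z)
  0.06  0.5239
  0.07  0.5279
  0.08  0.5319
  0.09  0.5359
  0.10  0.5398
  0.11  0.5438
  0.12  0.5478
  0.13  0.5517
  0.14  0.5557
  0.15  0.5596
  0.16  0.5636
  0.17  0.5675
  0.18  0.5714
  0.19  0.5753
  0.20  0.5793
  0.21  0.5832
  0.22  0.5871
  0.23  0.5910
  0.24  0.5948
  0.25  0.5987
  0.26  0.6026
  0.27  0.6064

0.5517

σ√T = 0.35·√0.75 = 0.3031
d₁ = [ln(433/443) + (0.023 + 0.35²/2)·0.75] / 0.3031 = [-0.0228 + 0.0632] / 0.3031 = 0.1331 ≈ 0.13
N(d₁) = N(0.13) = 0.5517
Δ_call = N(d₁) = 0.5517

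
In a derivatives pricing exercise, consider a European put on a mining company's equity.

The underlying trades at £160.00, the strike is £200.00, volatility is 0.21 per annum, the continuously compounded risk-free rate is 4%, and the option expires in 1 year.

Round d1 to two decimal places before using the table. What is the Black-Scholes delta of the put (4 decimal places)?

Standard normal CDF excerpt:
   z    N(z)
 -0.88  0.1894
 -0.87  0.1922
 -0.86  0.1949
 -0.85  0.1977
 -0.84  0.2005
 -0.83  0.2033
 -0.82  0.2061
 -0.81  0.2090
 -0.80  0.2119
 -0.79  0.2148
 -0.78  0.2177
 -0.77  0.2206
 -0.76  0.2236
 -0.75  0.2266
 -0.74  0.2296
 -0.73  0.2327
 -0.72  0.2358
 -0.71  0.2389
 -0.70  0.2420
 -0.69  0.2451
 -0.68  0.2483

-0.7794

σ√T = 0.21 × 1.0000 = 0.2100
d₁ = [ln(160/200) + (0.04 + ½·0.21²)·1] / (σ√T) = (-0.2231 + 0.0620) / 0.2100 = -0.7671 ⇒ -0.77
N(d₁) = N(-0.77) = 0.2206
Δ_put = N(d₁) − 1 = 0.2206 − 1 = -0.7794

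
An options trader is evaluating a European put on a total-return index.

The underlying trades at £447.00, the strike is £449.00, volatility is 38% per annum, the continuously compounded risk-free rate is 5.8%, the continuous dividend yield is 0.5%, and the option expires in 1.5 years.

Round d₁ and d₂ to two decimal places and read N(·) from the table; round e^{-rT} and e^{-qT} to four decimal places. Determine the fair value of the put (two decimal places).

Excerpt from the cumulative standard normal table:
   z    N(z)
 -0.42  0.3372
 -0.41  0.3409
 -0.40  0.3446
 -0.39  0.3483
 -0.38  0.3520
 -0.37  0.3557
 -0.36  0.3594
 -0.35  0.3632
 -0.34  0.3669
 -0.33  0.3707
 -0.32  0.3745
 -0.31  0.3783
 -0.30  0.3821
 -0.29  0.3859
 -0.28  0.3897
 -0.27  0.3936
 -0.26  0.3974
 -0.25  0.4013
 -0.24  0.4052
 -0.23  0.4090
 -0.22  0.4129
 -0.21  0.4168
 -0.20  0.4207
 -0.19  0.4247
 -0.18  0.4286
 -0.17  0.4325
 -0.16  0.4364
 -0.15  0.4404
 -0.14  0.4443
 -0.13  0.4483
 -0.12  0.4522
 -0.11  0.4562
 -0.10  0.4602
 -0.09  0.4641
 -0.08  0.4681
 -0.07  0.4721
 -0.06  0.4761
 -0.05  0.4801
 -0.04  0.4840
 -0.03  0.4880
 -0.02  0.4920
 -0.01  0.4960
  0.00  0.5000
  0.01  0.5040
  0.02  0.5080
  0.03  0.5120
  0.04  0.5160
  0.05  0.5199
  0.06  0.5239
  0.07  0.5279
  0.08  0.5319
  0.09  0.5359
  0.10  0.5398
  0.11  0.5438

T = 1.5;  σ√T = 0.4654
d₁ = [ln(447/449) + (0.058 − 0.005 + ½·0.38²)·1.5] / (σ√T) = (-0.0045 + 0.1878) / 0.4654 = 0.3939 ≈ 0.39
d₂ = 0.3939 − 0.4654 = -0.0715 ≈ -0.07
e^(−qT) = e^(−0.005·1.5) = 0.9925;  e^(−rT) = e^(−0.058·1.5) = 0.9167
N(−d₂) = N(0.07) = 0.5279;  N(−d₁) = N(-0.39) = 0.3483
P = 449·0.9167·0.5279 − 447·0.9925·0.3483 = 217.2827 − 154.5224 = 62.7603

£62.76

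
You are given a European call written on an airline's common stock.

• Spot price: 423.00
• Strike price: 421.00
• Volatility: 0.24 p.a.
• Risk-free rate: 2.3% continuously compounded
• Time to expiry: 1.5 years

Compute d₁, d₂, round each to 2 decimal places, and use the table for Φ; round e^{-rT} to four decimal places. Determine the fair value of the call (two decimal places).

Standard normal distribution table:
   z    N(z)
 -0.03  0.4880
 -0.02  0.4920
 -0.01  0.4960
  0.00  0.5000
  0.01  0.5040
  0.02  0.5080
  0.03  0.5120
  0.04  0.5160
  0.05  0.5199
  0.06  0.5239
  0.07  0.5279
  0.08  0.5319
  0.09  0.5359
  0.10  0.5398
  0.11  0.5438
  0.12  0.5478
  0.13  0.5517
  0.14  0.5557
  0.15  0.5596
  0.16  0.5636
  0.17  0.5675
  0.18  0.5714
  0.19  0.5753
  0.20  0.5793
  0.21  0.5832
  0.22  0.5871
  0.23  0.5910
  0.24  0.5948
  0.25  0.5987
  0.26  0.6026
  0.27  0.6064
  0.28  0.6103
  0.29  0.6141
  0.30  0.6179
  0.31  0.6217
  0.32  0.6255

T = 1.5;  σ√T = 0.2939
d₁ = [ln(423/421) + (0.023 + ½·0.24²)·1.5] / (σ√T) = (0.0047 + 0.0777) / 0.2939 = 0.2805 which rounds to 0.28
d₂ = 0.2805 − 0.2939 = -0.0135 which rounds to -0.01
exp(−rT) = exp(−0.023·1.5) = 0.9661
N(d₁) = N(0.28) = 0.6103;  N(d₂) = N(-0.01) = 0.4960
C = 423·0.6103 − 421·0.9661·0.4960 = 258.1569 − 201.7371 = 56.4198

56.42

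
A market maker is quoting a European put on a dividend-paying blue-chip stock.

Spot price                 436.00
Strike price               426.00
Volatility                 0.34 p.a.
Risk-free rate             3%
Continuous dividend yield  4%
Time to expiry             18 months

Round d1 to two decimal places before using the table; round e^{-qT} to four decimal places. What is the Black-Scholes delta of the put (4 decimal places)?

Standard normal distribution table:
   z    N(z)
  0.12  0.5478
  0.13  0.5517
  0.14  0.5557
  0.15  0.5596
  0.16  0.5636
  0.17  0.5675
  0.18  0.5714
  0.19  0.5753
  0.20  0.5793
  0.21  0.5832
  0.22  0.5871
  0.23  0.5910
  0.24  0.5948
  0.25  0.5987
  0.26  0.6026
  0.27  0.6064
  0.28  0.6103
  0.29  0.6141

σ√T = 0.34·√1.5 = 0.4164
d₁ = [ln(436/426) + (0.03 − 0.04 + 0.34²/2)·1.5] / 0.4164 = [0.0232 + 0.0717] / 0.4164 = 0.2279 → 0.23
N(d₁) = N(0.23) = 0.5910
Δ_put = e^(−qT)·(N(d₁) − 1) = 0.9418·(0.5910 − 1) = -0.3852

-0.3852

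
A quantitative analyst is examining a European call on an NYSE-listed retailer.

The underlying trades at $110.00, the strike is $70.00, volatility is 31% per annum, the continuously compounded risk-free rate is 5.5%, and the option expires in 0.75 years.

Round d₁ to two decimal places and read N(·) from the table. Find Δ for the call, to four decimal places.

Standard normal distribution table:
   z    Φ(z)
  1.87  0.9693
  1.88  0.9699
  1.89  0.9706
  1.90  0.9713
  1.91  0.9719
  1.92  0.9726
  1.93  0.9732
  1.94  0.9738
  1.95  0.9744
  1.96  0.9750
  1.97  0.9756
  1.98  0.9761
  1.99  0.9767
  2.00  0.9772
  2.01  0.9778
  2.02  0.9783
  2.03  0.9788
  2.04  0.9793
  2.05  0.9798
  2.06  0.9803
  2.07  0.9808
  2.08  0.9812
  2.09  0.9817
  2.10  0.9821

0.9756

T = 0.75;  σ√T = 0.2685
ln(S/K) + (r + σ²/2)T = ln(110/70) + (0.055 + 0.31²/2)·0.75 = 0.4520 + 0.0773 = 0.5293
d₁ = 0.5293 / 0.2685 = 1.9715 ⇒ 1.97
N(d₁) = N(1.97) = 0.9756
Δ_call = N(d₁) = 0.9756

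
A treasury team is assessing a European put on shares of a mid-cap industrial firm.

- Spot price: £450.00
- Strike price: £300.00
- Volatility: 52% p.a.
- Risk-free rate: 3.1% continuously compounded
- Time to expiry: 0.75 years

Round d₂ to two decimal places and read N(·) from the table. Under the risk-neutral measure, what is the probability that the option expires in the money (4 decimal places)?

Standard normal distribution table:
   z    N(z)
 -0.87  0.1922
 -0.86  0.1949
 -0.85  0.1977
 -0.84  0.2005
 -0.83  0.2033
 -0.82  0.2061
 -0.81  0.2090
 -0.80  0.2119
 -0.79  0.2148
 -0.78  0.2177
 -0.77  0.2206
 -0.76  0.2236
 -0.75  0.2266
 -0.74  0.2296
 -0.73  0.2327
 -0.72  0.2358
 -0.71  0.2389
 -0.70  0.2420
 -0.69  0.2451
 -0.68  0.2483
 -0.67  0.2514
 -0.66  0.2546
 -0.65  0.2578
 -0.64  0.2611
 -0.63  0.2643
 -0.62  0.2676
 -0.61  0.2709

T = 0.75;  σ√T = 0.4503
ln(S/K) + (r + σ²/2)T = ln(450/300) + (0.031 + 0.52²/2)·0.75 = 0.4055 + 0.1247 = 0.5301
d₁ = 0.5301 / 0.4503 = 1.1772 ≈ 1.18
d₂ = d₁ − σ√T = 1.1772 − 0.4503 = 0.7268 ≈ 0.73
Risk-neutral Pr[S_T < K] = N(−d₂) = N(-0.73) = 0.2327

0.2327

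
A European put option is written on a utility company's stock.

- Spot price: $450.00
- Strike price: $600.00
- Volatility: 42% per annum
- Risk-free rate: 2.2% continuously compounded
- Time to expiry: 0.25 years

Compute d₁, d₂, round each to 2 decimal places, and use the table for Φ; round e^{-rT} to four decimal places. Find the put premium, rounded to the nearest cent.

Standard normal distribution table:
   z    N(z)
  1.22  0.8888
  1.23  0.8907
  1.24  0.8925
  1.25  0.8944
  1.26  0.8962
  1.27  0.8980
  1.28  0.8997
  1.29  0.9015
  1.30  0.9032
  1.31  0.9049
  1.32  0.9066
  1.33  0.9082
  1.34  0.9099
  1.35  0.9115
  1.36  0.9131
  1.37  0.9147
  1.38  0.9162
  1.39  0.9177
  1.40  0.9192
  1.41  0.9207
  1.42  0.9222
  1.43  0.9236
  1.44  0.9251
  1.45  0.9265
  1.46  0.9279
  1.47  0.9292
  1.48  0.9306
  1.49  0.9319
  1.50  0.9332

T = 0.25;  σ√T = 0.2100
d₁ = [ln(450/600) + (0.022 + 0.42²/2)·0.25] / 0.2100 = [-0.2877 + 0.0275] / 0.2100 = -1.2387 → -1.24
d₂ = d₁ − σ√T = -1.2387 − 0.2100 = -1.4487 → -1.45
exp(−rT) = exp(−0.022·0.25) = 0.9945
N(−d₂) = N(1.45) = 0.9265;  N(−d₁) = N(1.24) = 0.8925
P = 600·0.9945·0.9265 − 450·0.8925 = 552.8426 − 401.6250 = 151.2176

$151.22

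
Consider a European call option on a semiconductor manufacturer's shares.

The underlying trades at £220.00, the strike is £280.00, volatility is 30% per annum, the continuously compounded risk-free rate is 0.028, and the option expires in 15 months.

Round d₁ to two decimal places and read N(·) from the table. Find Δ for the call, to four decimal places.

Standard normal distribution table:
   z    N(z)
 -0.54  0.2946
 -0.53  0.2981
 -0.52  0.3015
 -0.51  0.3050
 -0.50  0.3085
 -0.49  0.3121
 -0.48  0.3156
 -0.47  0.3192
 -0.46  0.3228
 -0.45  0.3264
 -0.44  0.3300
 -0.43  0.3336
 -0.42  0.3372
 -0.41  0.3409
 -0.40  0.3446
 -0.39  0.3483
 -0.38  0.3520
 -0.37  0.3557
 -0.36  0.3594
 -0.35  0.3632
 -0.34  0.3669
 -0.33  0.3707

0.3264

T = 1.25;  σ√T = 0.3354
d₁ = [ln(220/280) + (0.028 + 0.3²/2)·1.25] / 0.3354 = [-0.2412 + 0.0912] / 0.3354 = -0.4470 which rounds to -0.45
N(d₁) = N(-0.45) = 0.3264
Δ_call = N(d₁) = 0.3264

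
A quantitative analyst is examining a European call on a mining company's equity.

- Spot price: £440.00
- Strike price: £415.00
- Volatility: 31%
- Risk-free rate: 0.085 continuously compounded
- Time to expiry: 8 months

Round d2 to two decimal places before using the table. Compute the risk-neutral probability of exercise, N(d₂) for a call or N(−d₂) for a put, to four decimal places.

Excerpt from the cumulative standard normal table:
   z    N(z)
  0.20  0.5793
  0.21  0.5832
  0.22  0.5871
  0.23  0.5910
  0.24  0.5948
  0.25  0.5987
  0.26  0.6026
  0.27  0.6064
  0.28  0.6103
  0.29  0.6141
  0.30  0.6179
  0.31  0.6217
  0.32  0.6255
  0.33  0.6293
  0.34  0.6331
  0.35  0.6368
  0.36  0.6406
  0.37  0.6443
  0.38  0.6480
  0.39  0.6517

0.6293

σ√T = 0.31·√0.6667 = 0.2531
d₁ = [ln(440/415) + (0.085 + ½·0.31²)·0.6667] / (σ√T) = (0.0585 + 0.0887) / 0.2531 = 0.5815 → 0.58
d₂ = 0.5815 − 0.2531 = 0.3284 → 0.33
Risk-neutral Pr[S_T > K] = N(d₂) = N(0.33) = 0.6293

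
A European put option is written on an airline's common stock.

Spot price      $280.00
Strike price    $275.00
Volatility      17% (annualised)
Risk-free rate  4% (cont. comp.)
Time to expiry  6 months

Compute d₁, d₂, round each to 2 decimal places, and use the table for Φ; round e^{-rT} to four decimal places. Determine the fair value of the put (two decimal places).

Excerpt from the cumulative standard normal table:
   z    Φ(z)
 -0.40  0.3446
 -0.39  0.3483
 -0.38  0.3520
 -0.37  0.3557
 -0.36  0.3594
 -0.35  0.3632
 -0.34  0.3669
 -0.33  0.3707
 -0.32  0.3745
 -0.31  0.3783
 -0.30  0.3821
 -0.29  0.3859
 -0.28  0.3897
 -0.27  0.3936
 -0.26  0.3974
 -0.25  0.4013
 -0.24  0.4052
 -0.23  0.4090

σ√T = 0.17 × 0.7071 = 0.1202
d₁ = [ln(280/275) + (0.04 + ½·0.17²)·0.5] / (σ√T) = (0.0180 + 0.0272) / 0.1202 = 0.3764 → 0.38
d₂ = 0.3764 − 0.1202 = 0.2562 → 0.26
e^(−rT) = e^(−0.04·0.5) = 0.9802
N(−d₂) = N(-0.26) = 0.3974;  N(−d₁) = N(-0.38) = 0.3520
P = 275·0.9802·0.3974 − 280·0.3520 = 107.1212 − 98.5600 = 8.5612

$8.56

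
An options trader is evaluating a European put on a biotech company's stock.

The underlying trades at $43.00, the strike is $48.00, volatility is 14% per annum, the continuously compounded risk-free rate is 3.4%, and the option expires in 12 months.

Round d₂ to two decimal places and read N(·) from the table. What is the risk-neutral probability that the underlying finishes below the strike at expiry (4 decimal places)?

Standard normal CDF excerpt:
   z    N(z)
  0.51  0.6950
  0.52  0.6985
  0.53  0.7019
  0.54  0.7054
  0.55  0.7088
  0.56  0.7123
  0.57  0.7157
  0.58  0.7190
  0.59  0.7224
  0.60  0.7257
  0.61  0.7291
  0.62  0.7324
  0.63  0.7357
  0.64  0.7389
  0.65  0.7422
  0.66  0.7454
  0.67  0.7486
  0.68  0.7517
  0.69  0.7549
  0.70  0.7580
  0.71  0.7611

0.7291

σ√T = 0.14·√1 = 0.1400
ln(S/K) + (r + σ²/2)T = ln(43/48) + (0.034 + 0.14²/2)·1 = -0.1100 + 0.0438 = -0.0662
d₁ = -0.0662 / 0.1400 = -0.4729 which rounds to -0.47
d₂ = d₁ − σ√T = -0.4729 − 0.1400 = -0.6129 which rounds to -0.61
Pr(exercise) under Q = N(−d₂) = N(0.61) = 0.7291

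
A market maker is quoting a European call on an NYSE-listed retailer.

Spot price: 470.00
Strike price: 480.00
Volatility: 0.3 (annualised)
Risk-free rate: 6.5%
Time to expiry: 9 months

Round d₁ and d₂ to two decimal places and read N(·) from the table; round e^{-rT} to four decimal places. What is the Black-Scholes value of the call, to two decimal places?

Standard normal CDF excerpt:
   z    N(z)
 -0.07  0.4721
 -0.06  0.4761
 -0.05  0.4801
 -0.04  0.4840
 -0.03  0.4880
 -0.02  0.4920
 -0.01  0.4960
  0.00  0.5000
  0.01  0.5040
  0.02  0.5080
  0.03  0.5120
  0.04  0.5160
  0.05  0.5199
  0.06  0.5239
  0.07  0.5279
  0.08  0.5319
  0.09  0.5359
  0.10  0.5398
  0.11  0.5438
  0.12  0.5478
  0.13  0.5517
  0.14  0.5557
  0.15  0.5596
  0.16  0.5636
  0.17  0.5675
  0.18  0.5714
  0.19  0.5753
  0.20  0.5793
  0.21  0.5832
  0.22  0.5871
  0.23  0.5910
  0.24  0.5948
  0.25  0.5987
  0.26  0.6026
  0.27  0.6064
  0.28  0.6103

54.64

σ√T = 0.3 × 0.8660 = 0.2598
d₁ = [ln(470/480) + (0.065 + 0.3²/2)·0.75] / 0.2598 = [-0.0211 + 0.0825] / 0.2598 = 0.2365 → 0.24
d₂ = d₁ − σ√T = 0.2365 − 0.2598 = -0.0233 → -0.02
e^(−rT) = e^(−0.065·0.75) = 0.9524
C = 470·N(0.24) − 480·0.9524·N(-0.02) = 470·0.5948 − 480·0.9524·0.4920 = 279.5560 − 224.9188 = 54.6372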